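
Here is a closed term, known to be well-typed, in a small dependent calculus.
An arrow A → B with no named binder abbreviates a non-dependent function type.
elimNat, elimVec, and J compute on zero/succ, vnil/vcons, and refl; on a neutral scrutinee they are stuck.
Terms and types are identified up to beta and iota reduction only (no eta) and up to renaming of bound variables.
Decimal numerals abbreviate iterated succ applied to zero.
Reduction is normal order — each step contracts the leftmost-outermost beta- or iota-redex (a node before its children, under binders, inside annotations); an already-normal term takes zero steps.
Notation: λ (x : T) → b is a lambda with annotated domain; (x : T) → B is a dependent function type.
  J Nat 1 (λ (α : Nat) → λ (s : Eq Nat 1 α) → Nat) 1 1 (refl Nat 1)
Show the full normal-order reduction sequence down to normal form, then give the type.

normal-order reduction:
  J Nat 1 (λ (α : Nat) → λ (s : Eq Nat 1 α) → Nat) 1 1 (refl Nat 1)
  ~> 1
type:
  Nat


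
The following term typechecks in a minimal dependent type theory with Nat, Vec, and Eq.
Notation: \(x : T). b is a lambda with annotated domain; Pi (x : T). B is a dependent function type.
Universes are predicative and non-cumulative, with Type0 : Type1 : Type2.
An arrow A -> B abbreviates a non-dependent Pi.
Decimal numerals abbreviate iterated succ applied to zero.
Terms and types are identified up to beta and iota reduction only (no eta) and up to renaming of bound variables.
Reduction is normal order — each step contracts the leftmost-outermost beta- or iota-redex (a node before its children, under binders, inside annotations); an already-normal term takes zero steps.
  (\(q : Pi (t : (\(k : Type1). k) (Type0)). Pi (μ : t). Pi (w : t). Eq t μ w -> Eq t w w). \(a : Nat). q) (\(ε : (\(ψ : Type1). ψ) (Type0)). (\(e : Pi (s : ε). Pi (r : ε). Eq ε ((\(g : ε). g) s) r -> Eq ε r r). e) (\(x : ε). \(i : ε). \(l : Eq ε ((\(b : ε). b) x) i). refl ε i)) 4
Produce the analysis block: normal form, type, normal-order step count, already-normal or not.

normal form:
  \(q : Type0). \(t : q). \(k : q). \(μ : Eq q t k). refl q k
type:
  Pi (q : Type0). Pi (t : q). Pi (k : q). Eq q t k -> Eq q k k
steps to reach normal form (normal order): 5
started in normal form: no
first contracted redex: a beta-redex


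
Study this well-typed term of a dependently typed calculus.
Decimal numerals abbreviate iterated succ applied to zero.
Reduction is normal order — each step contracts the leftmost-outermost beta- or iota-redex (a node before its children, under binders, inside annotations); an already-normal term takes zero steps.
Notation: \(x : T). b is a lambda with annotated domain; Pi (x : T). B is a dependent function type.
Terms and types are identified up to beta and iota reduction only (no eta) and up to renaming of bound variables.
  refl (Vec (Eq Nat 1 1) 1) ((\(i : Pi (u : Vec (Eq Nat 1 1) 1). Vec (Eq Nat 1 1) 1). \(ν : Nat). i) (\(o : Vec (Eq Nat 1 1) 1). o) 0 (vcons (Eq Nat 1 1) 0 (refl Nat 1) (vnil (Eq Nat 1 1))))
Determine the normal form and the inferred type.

reduced normal form:
  refl (Vec (Eq Nat 1 1) 1) (vcons (Eq Nat 1 1) 0 (refl Nat 1) (vnil (Eq Nat 1 1)))
type:
  Eq (Vec (Eq Nat 1 1) 1) (vcons (Eq Nat 1 1) 0 (refl Nat 1) (vnil (Eq Nat 1 1))) (vcons (Eq Nat 1 1) 0 (refl Nat 1) (vnil (Eq Nat 1 1)))
observation: reduction starts at a beta-redex, and 3 normal-order steps reach the normal form.


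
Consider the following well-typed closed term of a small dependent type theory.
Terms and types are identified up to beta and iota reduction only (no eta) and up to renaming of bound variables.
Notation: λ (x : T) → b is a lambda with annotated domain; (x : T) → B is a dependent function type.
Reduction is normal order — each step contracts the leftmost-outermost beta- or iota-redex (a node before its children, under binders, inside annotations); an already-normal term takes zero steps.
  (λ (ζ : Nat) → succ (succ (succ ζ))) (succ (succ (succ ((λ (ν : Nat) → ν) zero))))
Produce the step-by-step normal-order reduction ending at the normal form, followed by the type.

normal-order reduction:
  (λ (ζ : Nat) → succ (succ (succ ζ))) (succ (succ (succ ((λ (ν : Nat) → ν) zero))))
  ~> succ (succ (succ (succ (succ (succ ((λ (ζ : Nat) → ζ) zero))))))
  ~> succ (succ (succ (succ (succ (succ zero)))))
inferred type:
  Nat


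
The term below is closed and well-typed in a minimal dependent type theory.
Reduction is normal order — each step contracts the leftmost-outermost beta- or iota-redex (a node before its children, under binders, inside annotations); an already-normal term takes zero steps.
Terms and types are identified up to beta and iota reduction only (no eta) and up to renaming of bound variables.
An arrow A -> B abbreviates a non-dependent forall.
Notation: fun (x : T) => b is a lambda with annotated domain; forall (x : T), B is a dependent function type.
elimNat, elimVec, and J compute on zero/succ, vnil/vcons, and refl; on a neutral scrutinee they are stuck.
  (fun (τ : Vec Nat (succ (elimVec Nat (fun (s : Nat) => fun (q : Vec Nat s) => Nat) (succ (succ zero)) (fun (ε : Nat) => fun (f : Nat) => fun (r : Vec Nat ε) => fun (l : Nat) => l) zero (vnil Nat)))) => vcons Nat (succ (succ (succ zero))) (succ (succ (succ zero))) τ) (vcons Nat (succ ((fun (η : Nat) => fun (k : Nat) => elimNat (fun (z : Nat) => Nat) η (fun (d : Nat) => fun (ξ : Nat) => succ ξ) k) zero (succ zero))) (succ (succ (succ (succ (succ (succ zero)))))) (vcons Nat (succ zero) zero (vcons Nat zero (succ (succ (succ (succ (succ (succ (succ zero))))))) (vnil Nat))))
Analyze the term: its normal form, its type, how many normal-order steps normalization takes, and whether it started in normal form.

reduced normal form:
  vcons Nat (succ (succ (succ zero))) (succ (succ (succ zero))) (vcons Nat (succ (succ zero)) (succ (succ (succ (succ (succ (succ zero)))))) (vcons Nat (succ zero) zero (vcons Nat zero (succ (succ (succ (succ (succ (succ (succ zero))))))) (vnil Nat))))
type:
  Vec Nat (succ (succ (succ (succ zero))))
steps to reach normal form (normal order): 7
already normal: no
first contracted redex: a beta-redex


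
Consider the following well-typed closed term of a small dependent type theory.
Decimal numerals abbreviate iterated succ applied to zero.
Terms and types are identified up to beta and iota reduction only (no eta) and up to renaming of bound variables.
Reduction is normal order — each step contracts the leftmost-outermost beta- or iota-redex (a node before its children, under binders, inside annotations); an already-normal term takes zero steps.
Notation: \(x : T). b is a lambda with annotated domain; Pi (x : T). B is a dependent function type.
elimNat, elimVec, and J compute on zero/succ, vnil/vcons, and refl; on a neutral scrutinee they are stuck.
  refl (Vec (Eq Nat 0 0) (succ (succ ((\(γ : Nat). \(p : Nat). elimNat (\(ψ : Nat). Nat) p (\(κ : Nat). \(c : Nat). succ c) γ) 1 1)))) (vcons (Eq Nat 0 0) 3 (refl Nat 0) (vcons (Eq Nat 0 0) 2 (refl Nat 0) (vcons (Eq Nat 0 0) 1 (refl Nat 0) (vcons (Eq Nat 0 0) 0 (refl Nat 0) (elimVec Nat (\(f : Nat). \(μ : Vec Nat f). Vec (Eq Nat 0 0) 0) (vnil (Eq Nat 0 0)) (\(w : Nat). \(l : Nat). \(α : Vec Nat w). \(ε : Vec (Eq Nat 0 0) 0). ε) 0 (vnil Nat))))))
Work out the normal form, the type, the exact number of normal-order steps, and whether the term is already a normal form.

reduced normal form:
  refl (Vec (Eq Nat 0 0) 4) (vcons (Eq Nat 0 0) 3 (refl Nat 0) (vcons (Eq Nat 0 0) 2 (refl Nat 0) (vcons (Eq Nat 0 0) 1 (refl Nat 0) (vcons (Eq Nat 0 0) 0 (refl Nat 0) (vnil (Eq Nat 0 0))))))
inferred type:
  Eq (Vec (Eq Nat 0 0) 4) (vcons (Eq Nat 0 0) 3 (refl Nat 0) (vcons (Eq Nat 0 0) 2 (refl Nat 0) (vcons (Eq Nat 0 0) 1 (refl Nat 0) (vcons (Eq Nat 0 0) 0 (refl Nat 0) (vnil (Eq Nat 0 0)))))) (vcons (Eq Nat 0 0) 3 (refl Nat 0) (vcons (Eq Nat 0 0) 2 (refl Nat 0) (vcons (Eq Nat 0 0) 1 (refl Nat 0) (vcons (Eq Nat 0 0) 0 (refl Nat 0) (vnil (Eq Nat 0 0))))))
reduction steps (normal order): 7
started in normal form: no
first redex: a beta-redex


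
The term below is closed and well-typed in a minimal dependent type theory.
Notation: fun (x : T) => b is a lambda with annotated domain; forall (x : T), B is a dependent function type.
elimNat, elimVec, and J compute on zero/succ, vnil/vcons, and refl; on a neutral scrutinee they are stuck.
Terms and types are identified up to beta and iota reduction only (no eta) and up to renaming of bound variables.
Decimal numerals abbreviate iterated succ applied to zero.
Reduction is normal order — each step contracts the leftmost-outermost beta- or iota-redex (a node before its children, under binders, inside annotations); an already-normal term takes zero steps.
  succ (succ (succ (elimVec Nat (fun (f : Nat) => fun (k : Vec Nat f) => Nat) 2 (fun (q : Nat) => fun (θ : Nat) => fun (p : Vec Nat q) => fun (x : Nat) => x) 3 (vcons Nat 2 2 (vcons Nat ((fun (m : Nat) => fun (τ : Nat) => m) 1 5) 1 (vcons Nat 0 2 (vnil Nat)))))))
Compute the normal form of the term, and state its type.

resulting normal form:
  5
inferred type:
  Nat


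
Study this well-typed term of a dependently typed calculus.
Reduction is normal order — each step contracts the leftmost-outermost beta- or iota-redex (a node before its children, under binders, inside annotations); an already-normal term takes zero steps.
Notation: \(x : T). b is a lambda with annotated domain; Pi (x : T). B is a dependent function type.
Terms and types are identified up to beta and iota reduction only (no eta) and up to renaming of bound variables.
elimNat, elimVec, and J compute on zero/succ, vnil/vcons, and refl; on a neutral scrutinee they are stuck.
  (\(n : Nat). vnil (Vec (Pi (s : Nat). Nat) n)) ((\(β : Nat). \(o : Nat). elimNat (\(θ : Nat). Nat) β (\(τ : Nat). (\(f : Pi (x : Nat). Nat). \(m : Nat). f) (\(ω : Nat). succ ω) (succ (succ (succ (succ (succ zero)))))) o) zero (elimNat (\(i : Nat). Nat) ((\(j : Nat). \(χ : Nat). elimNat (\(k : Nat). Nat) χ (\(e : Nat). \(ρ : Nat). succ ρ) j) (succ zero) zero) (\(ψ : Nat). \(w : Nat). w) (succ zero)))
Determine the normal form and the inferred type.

resulting normal form:
  vnil (Vec (Pi (n : Nat). Nat) (succ zero))
the term's type:
  Vec (Vec (Pi (n : Nat). Nat) (succ zero)) zero
observation: contracting a beta-redex first, the term normalizes in 19 steps.


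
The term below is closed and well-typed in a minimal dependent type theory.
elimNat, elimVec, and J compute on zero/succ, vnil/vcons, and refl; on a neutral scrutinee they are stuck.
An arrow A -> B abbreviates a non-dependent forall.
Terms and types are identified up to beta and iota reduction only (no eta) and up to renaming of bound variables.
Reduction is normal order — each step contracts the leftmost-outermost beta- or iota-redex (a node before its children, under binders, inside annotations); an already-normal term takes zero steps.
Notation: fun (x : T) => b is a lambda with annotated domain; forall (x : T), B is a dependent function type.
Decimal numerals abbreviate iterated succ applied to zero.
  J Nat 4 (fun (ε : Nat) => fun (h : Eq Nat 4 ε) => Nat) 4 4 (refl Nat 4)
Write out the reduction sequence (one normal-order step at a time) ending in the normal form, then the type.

normal-order reduction:
  J Nat 4 (fun (ε : Nat) => fun (h : Eq Nat 4 ε) => Nat) 4 4 (refl Nat 4)
  ~> 4
inferred type:
  Nat


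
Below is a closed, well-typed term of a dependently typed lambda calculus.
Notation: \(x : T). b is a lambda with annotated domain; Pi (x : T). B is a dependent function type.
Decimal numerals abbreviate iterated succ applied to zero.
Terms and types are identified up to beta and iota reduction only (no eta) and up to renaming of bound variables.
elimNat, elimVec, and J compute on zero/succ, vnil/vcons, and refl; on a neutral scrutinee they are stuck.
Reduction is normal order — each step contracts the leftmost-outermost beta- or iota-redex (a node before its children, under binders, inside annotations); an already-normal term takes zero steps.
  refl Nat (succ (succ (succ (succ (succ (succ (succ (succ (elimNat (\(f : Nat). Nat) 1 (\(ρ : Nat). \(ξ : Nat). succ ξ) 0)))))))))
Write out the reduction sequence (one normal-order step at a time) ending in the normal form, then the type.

reduction (normal order):
  refl Nat (succ (succ (succ (succ (succ (succ (succ (succ (elimNat (\(f : Nat). Nat) 1 (\(ρ : Nat). \(ξ : Nat). succ ξ) 0)))))))))
  ~> refl Nat 9
type:
  Eq Nat 9 9


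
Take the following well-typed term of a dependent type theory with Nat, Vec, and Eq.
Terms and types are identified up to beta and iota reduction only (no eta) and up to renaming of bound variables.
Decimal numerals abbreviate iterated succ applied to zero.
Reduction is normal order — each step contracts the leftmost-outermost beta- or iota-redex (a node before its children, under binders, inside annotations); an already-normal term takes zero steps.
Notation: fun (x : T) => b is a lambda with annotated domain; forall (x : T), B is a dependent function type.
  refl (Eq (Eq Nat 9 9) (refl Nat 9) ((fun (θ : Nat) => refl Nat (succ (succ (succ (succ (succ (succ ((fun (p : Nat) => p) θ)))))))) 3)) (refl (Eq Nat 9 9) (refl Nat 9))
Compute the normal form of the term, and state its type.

reduced normal form:
  refl (Eq (Eq Nat 9 9) (refl Nat 9) (refl Nat 9)) (refl (Eq Nat 9 9) (refl Nat 9))
type:
  Eq (Eq (Eq Nat 9 9) (refl Nat 9) (refl Nat 9)) (refl (Eq Nat 9 9) (refl Nat 9)) (refl (Eq Nat 9 9) (refl Nat 9))


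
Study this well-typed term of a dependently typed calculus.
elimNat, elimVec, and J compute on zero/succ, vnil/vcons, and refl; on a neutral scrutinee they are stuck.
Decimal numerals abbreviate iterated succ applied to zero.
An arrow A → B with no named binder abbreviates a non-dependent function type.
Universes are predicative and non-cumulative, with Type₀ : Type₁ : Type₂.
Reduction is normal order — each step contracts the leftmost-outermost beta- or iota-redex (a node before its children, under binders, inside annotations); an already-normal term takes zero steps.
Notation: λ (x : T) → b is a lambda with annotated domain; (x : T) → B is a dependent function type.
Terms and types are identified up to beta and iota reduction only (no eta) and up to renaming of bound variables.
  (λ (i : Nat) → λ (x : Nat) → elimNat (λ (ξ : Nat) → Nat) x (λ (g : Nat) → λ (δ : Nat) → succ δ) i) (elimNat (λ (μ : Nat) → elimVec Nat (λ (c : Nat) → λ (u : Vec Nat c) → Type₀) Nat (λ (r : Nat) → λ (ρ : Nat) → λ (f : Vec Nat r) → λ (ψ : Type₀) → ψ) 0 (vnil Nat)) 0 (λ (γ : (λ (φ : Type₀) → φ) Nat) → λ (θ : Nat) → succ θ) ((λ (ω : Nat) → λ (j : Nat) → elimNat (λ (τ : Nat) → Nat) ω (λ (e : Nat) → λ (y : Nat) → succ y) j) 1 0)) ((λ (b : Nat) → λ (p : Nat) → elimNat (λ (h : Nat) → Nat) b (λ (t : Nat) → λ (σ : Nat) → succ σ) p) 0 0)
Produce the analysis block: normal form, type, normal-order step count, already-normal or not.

resulting normal form:
  1
inferred type:
  Nat
normal-order step count: 18
already normal: no
first contracted redex: a beta-redex


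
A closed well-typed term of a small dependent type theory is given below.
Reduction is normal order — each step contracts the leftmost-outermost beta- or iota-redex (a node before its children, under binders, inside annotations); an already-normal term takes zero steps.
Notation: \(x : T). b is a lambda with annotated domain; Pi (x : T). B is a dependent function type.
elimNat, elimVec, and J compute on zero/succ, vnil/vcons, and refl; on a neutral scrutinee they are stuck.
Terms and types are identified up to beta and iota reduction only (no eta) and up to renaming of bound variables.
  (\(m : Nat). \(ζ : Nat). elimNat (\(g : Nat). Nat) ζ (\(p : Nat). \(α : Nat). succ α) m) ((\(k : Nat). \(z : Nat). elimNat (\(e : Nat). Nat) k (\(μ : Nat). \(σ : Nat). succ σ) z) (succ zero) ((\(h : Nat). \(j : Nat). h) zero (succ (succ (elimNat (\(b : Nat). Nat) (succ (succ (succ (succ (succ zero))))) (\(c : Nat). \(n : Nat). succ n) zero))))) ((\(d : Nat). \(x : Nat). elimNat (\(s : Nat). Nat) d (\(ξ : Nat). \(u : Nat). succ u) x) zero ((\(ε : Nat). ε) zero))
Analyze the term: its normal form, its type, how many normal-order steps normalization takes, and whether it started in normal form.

resulting normal form:
  succ zero
the term's type:
  Nat
normal-order step count: 15
already normal: no
first contracted redex: a beta-redex


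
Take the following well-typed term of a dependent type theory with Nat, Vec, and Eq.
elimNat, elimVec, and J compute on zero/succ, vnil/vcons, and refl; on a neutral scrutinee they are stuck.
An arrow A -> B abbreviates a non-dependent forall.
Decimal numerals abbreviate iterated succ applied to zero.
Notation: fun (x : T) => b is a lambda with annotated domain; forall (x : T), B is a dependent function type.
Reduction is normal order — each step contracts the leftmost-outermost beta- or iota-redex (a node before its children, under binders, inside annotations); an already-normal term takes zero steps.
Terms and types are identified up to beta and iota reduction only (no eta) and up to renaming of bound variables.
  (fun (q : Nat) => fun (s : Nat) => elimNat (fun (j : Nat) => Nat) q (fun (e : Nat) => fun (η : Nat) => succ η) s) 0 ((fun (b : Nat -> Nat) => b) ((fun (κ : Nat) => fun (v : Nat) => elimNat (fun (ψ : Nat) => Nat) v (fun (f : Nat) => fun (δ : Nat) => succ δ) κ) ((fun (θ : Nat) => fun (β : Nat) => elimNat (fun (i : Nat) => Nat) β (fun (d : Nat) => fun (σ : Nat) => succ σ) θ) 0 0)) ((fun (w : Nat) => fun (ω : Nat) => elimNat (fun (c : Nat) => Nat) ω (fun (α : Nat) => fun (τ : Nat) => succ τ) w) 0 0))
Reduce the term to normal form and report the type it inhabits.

reduced normal form:
  0
type:
  Nat


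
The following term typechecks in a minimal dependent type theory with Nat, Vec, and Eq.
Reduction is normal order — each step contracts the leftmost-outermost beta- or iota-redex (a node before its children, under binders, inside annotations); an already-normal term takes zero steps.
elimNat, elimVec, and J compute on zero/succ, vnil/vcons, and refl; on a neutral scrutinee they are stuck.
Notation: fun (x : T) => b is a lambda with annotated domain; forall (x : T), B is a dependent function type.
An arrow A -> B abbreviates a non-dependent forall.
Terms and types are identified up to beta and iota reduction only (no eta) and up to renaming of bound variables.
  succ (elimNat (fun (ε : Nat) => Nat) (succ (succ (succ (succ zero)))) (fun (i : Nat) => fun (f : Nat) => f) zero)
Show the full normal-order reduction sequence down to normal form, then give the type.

normal-order reduction:
  succ (elimNat (fun (ε : Nat) => Nat) (succ (succ (succ (succ zero)))) (fun (i : Nat) => fun (f : Nat) => f) zero)
  ~> succ (succ (succ (succ (succ zero))))
inferred type:
  Nat


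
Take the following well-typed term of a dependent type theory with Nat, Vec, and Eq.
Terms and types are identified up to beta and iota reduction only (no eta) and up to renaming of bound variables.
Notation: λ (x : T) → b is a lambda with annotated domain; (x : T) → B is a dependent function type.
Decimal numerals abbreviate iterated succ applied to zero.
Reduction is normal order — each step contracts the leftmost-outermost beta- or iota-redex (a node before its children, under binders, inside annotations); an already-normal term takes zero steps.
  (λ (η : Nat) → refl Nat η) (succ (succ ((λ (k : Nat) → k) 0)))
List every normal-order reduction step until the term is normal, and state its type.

normal-order reduction:
  (λ (η : Nat) → refl Nat η) (succ (succ ((λ (k : Nat) → k) 0)))
  ~> refl Nat (succ (succ ((λ (η : Nat) → η) 0)))
  ~> refl Nat 2
the term's type:
  Eq Nat 2 2


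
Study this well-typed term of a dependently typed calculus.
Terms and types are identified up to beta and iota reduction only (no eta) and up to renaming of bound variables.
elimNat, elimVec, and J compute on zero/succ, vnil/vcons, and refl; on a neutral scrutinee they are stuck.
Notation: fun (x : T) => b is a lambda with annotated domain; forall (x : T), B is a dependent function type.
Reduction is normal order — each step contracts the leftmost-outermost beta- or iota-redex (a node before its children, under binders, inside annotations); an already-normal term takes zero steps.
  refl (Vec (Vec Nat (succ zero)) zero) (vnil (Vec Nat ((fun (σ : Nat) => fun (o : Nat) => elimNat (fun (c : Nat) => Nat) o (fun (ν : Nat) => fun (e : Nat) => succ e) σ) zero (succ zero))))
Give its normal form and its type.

normal form:
  refl (Vec (Vec Nat (succ zero)) zero) (vnil (Vec Nat (succ zero)))
the term's type:
  Eq (Vec (Vec Nat (succ zero)) zero) (vnil (Vec Nat (succ zero))) (vnil (Vec Nat (succ zero)))
observation: reduction starts at a beta-redex, and 3 normal-order steps reach the normal form.


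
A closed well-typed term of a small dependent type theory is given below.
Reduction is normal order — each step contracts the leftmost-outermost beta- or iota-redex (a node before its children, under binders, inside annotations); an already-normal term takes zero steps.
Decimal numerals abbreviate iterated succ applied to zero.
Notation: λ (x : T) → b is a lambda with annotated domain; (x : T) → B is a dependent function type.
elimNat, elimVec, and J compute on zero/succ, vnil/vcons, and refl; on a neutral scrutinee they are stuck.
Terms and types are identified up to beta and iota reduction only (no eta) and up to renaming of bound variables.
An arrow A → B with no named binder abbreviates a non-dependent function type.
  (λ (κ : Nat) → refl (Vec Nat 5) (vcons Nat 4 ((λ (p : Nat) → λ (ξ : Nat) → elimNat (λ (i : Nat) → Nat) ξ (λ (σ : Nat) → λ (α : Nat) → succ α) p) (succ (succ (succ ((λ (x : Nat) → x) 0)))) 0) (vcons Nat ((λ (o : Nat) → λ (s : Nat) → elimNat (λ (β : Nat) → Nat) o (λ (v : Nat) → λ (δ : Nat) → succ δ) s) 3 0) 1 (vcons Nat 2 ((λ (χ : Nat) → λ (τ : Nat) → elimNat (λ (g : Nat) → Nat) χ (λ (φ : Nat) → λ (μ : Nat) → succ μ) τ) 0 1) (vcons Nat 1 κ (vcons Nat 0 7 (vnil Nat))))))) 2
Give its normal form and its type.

reduced normal form:
  refl (Vec Nat 5) (vcons Nat 4 3 (vcons Nat 3 1 (vcons Nat 2 1 (vcons Nat 1 2 (vcons Nat 0 7 (vnil Nat))))))
inferred type:
  Eq (Vec Nat 5) (vcons Nat 4 3 (vcons Nat 3 1 (vcons Nat 2 1 (vcons Nat 1 2 (vcons Nat 0 7 (vnil Nat)))))) (vcons Nat 4 3 (vcons Nat 3 1 (vcons Nat 2 1 (vcons Nat 1 2 (vcons Nat 0 7 (vnil Nat))))))
observation: the leftmost-outermost redex is a beta-redex, and normalization takes 23 steps.


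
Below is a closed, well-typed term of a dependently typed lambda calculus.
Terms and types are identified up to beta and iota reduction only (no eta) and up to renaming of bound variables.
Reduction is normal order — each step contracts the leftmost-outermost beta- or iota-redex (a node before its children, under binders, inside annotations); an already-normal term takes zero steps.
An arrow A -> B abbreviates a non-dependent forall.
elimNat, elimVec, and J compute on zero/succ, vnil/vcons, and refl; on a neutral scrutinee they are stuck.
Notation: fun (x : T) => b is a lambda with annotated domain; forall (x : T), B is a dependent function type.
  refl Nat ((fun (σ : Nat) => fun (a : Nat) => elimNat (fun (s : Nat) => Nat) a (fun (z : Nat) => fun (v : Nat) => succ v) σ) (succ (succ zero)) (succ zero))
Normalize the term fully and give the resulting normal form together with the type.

normal form:
  refl Nat (succ (succ (succ zero)))
the term's type:
  Eq Nat (succ (succ (succ zero))) (succ (succ (succ zero)))
observation: 9 normal-order steps normalize the term, beginning with a beta-redex.


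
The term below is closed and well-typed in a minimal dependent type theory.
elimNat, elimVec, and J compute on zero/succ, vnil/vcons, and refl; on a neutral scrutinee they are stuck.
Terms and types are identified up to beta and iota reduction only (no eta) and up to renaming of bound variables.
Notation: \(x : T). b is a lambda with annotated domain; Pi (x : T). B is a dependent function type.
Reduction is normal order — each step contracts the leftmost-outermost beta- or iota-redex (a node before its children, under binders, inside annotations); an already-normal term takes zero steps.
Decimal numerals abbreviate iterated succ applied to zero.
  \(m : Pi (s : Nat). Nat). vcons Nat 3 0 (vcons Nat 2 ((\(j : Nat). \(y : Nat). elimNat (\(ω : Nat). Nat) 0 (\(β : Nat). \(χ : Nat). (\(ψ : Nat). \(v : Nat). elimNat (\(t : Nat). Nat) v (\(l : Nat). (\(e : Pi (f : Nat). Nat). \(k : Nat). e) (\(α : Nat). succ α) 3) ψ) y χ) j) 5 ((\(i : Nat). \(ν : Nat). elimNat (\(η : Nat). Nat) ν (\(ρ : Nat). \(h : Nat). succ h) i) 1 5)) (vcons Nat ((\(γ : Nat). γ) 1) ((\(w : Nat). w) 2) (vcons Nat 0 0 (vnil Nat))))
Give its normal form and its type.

resulting normal form:
  \(m : Pi (s : Nat). Nat). vcons Nat 3 0 (vcons Nat 2 30 (vcons Nat 1 2 (vcons Nat 0 0 (vnil Nat))))
type:
  Pi (m : Pi (s : Nat). Nat). Vec Nat 4
observation: the leftmost-outermost redex is a beta-redex, and normalization takes 165 steps.


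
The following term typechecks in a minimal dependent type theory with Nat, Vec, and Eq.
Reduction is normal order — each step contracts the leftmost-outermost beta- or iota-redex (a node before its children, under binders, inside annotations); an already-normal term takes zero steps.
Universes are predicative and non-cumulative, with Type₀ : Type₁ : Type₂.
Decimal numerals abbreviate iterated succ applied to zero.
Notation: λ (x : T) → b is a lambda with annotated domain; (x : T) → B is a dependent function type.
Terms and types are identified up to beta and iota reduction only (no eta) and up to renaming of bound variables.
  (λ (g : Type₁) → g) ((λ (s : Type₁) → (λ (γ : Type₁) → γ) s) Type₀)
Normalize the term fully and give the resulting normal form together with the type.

normal form:
  Type₀
the term's type:
  Type₁


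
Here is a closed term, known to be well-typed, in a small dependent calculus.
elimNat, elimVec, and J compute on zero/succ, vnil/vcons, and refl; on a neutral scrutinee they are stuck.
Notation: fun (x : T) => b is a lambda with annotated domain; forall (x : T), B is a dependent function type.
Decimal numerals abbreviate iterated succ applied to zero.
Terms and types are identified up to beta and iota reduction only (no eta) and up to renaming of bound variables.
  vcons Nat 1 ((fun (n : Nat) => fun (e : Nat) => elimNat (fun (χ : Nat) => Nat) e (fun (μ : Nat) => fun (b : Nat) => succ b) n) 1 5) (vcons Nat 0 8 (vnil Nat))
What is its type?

type:
  Vec Nat 2


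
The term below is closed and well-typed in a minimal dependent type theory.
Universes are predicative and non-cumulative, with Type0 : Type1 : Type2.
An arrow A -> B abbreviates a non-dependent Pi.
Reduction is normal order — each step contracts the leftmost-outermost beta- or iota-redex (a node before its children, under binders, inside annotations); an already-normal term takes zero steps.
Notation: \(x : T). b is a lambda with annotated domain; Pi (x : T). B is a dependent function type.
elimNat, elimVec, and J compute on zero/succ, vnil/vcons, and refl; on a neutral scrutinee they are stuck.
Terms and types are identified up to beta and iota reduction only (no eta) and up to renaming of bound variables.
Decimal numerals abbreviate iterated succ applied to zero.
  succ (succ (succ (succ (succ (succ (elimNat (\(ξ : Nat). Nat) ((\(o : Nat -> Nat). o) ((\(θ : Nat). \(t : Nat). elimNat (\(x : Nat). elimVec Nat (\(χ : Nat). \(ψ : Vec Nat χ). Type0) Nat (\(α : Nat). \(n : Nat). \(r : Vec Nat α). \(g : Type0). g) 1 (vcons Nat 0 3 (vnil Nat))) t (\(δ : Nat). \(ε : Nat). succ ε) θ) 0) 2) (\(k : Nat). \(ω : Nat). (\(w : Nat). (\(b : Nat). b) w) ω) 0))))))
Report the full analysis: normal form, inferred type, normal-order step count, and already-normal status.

resulting normal form:
  8
inferred type:
  Nat
reduction steps (normal order): 5
term was already normal: no
first contracted redex: an elimNat iota-redex


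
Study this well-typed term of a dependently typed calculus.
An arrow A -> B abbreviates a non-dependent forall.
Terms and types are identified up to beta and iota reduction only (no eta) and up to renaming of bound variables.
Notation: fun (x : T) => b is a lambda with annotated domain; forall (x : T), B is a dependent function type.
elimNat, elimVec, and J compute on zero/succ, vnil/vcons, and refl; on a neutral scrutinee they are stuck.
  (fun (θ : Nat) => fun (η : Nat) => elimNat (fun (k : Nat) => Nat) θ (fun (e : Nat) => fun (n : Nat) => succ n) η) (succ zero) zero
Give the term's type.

the term's type:
  Nat


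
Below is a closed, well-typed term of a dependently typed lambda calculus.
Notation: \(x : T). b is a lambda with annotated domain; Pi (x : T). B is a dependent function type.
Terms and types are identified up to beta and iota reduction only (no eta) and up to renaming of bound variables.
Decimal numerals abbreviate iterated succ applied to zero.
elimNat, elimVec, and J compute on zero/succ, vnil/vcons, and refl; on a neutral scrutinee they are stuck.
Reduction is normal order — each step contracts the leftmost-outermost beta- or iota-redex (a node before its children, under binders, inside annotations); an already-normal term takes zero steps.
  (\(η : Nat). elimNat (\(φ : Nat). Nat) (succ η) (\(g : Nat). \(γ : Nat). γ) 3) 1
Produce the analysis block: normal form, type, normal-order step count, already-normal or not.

resulting normal form:
  2
the term's type:
  Nat
reduction steps (normal order): 11
term was already normal: no
first contracted redex: a beta-redex


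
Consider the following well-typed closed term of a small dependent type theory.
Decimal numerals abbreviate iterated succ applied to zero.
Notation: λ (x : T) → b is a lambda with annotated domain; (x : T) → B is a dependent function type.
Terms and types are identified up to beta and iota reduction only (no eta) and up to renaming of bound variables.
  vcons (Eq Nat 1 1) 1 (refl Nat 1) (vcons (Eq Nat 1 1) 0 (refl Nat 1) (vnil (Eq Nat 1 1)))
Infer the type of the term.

type:
  Vec (Eq Nat 1 1) 2


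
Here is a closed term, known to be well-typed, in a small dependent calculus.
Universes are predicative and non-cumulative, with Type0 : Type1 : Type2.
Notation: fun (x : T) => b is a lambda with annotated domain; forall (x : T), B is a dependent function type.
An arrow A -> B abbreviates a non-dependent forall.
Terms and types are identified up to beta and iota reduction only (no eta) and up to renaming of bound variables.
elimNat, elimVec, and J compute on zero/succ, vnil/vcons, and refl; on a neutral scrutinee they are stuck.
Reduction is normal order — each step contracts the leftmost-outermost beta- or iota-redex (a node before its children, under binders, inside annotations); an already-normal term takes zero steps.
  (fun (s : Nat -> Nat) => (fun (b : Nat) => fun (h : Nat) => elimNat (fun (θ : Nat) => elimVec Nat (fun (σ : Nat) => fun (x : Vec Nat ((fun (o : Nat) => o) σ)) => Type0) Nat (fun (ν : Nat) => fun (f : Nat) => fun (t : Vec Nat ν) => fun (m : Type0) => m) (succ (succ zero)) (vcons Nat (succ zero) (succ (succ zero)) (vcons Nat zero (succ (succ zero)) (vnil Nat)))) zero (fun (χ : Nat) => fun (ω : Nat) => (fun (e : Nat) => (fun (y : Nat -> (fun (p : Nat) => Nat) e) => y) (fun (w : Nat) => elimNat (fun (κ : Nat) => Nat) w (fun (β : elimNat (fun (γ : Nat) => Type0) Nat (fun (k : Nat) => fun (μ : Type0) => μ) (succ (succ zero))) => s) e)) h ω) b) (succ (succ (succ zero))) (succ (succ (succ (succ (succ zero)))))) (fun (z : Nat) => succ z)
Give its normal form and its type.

normal form:
  succ (succ (succ (succ (succ (succ (succ (succ (succ (succ (succ (succ (succ (succ (succ zero))))))))))))))
inferred type:
  Nat
observation: normalization takes exactly 70 steps under the normal-order strategy.


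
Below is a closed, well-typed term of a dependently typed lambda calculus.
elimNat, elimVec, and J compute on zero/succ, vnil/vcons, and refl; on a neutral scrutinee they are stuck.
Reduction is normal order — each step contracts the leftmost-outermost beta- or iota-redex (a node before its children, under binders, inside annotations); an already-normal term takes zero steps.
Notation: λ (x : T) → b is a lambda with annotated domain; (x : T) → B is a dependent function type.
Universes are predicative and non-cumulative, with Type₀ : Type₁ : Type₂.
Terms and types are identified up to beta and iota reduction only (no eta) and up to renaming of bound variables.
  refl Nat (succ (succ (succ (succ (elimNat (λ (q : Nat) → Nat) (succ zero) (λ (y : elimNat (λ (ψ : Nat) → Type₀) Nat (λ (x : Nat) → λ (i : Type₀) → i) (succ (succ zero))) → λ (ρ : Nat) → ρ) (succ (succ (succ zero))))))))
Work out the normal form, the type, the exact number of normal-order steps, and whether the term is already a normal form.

resulting normal form:
  refl Nat (succ (succ (succ (succ (succ zero)))))
the term's type:
  Eq Nat (succ (succ (succ (succ (succ zero))))) (succ (succ (succ (succ (succ zero)))))
reduction steps (normal order): 10
term was already normal: no
first redex: an elimNat iota-redex


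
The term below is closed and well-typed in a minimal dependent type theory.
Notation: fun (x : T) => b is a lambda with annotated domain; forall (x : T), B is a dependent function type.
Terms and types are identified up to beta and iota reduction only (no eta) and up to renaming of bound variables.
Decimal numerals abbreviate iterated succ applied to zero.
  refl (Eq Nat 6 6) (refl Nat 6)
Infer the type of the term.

type:
  Eq (Eq Nat 6 6) (refl Nat 6) (refl Nat 6)


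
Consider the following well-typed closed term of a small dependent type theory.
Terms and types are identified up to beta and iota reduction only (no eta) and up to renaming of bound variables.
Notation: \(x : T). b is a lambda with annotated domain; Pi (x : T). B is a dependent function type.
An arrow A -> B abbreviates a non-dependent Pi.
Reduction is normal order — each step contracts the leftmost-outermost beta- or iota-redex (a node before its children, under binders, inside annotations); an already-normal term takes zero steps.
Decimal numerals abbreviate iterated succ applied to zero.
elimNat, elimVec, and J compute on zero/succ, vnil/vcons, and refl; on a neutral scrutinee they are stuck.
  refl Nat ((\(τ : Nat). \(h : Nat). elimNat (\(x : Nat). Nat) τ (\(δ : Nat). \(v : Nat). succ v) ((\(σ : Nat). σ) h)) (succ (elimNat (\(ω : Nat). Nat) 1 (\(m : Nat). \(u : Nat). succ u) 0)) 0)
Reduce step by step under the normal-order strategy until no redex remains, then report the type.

reduction (normal order):
  refl Nat ((\(τ : Nat). \(h : Nat). elimNat (\(x : Nat). Nat) τ (\(δ : Nat). \(v : Nat). succ v) ((\(σ : Nat). σ) h)) (succ (elimNat (\(ω : Nat). Nat) 1 (\(m : Nat). \(u : Nat). succ u) 0)) 0)
  ~> refl Nat ((\(τ : Nat). elimNat (\(h : Nat). Nat) (succ (elimNat (\(x : Nat). Nat) 1 (\(δ : Nat). \(v : Nat). succ v) 0)) (\(σ : Nat). \(ω : Nat). succ ω) ((\(m : Nat). m) τ)) 0)
  ~> refl Nat (elimNat (\(τ : Nat). Nat) (succ (elimNat (\(h : Nat). Nat) 1 (\(x : Nat). \(δ : Nat). succ δ) 0)) (\(v : Nat). \(σ : Nat). succ σ) ((\(ω : Nat). ω) 0))
  ~> refl Nat (elimNat (\(τ : Nat). Nat) 2 (\(h : Nat). \(x : Nat). succ x) ((\(δ : Nat). δ) 0))
  ~> refl Nat (elimNat (\(τ : Nat). Nat) 2 (\(h : Nat). \(x : Nat). succ x) 0)
  ~> refl Nat 2
the term's type:
  Eq Nat 2 2


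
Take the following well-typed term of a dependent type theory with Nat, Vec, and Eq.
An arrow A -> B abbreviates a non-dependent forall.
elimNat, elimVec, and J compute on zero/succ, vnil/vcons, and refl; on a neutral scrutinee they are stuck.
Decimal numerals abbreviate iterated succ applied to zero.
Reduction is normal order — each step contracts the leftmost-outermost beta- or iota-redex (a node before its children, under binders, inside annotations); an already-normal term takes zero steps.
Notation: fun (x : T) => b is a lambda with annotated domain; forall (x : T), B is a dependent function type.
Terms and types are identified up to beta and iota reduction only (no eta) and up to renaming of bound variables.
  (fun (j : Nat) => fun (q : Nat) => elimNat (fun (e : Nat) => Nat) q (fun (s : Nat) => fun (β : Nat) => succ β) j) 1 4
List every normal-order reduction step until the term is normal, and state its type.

normal-order reduction:
  (fun (j : Nat) => fun (q : Nat) => elimNat (fun (e : Nat) => Nat) q (fun (s : Nat) => fun (β : Nat) => succ β) j) 1 4
  ~> (fun (j : Nat) => elimNat (fun (q : Nat) => Nat) j (fun (e : Nat) => fun (s : Nat) => succ s) 1) 4
  ~> elimNat (fun (j : Nat) => Nat) 4 (fun (q : Nat) => fun (e : Nat) => succ e) 1
  ~> (fun (j : Nat) => fun (q : Nat) => succ q) 0 (elimNat (fun (e : Nat) => Nat) 4 (fun (s : Nat) => fun (β : Nat) => succ β) 0)
  ~> (fun (j : Nat) => succ j) (elimNat (fun (q : Nat) => Nat) 4 (fun (e : Nat) => fun (s : Nat) => succ s) 0)
  ~> succ (elimNat (fun (j : Nat) => Nat) 4 (fun (q : Nat) => fun (e : Nat) => succ e) 0)
  ~> 5
inferred type:
  Nat


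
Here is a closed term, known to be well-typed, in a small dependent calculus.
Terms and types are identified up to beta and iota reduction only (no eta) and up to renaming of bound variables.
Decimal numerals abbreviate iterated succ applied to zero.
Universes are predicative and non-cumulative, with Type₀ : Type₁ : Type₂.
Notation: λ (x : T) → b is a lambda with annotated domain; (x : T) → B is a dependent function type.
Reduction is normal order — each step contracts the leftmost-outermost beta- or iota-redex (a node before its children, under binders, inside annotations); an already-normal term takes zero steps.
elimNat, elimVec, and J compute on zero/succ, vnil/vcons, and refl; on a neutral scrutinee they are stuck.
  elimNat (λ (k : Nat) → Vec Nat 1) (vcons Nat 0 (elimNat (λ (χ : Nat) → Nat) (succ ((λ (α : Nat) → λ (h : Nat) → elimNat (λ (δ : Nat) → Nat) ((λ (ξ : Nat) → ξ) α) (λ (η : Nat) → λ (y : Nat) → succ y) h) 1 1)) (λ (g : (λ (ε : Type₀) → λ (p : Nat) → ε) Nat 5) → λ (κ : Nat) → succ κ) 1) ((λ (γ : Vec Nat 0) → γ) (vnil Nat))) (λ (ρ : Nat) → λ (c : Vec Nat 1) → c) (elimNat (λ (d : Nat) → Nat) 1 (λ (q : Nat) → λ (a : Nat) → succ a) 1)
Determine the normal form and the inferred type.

reduced normal form:
  vcons Nat 0 4 (vnil Nat)
inferred type:
  Vec Nat 1


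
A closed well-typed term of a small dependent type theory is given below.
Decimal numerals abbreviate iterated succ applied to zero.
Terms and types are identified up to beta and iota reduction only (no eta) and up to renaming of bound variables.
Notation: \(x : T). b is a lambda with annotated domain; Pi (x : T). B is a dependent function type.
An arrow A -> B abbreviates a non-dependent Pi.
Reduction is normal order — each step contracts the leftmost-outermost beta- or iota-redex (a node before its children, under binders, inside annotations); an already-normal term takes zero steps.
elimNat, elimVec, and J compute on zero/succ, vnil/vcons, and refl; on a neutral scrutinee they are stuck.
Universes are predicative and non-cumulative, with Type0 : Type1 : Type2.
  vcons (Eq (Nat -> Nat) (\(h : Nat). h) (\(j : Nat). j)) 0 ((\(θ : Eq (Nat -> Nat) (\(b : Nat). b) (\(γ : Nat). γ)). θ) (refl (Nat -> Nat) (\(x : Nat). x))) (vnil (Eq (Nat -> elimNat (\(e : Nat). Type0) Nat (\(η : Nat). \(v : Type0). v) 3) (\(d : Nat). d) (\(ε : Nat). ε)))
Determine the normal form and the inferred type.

resulting normal form:
  vcons (Eq (Nat -> Nat) (\(h : Nat). h) (\(j : Nat). j)) 0 (refl (Nat -> Nat) (\(θ : Nat). θ)) (vnil (Eq (Nat -> Nat) (\(b : Nat). b) (\(γ : Nat). γ)))
inferred type:
  Vec (Eq (Nat -> Nat) (\(h : Nat). h) (\(j : Nat). j)) 1
observation: the term reaches its normal form after 11 normal-order steps.


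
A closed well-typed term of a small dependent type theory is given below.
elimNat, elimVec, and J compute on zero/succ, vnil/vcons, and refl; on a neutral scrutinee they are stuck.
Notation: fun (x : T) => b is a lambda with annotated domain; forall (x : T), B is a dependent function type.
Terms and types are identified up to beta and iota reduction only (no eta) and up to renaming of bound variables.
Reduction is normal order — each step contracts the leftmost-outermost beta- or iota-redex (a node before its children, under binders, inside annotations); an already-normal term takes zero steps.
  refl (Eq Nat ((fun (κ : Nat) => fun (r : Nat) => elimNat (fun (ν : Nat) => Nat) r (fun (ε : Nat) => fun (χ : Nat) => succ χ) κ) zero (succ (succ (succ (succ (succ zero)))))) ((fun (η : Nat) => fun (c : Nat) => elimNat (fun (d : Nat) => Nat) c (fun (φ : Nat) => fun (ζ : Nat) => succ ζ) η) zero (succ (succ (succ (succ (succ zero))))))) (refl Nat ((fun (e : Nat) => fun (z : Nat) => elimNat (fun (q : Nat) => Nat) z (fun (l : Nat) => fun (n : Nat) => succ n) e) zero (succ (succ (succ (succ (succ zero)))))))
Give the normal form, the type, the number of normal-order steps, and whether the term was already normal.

normal form:
  refl (Eq Nat (succ (succ (succ (succ (succ zero))))) (succ (succ (succ (succ (succ zero)))))) (refl Nat (succ (succ (succ (succ (succ zero))))))
type:
  Eq (Eq Nat (succ (succ (succ (succ (succ zero))))) (succ (succ (succ (succ (succ zero)))))) (refl Nat (succ (succ (succ (succ (succ zero)))))) (refl Nat (succ (succ (succ (succ (succ zero))))))
steps to reach normal form (normal order): 9
term was already normal: no
first contracted redex: a beta-redex
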